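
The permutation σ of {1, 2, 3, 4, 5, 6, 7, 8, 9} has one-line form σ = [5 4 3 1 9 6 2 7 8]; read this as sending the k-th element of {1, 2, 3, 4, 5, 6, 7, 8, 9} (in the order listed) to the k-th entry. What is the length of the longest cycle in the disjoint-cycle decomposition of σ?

7

Decomposing into disjoint cycles gives (1 5 9 8 7 2 4); the longest has length 7.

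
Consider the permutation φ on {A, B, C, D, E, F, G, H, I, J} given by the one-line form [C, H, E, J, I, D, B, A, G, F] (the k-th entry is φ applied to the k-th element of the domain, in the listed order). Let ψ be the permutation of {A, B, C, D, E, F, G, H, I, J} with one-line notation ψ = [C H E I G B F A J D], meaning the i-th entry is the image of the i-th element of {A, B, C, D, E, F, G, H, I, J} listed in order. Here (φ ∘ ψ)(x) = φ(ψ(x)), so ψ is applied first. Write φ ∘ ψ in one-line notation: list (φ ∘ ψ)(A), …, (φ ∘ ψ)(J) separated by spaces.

E A I G B H D C F J

Chase each element through ψ then φ: A → C → E; B → H → A; C → E → I; D → I → G; E → G → B; F → B → H; G → F → D; H → A → C; I → J → F; J → D → J.
So φ ∘ ψ in one-line form is E A I G B H D C F J.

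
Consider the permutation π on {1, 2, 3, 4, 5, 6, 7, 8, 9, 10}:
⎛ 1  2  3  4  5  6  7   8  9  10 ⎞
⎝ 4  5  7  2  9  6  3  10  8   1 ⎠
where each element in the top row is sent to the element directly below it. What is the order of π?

14

Decomposing into disjoint cycles gives cycle lengths 7, 2, 1.
The order of π is the least common multiple of its cycle lengths: lcm(7, 2) = 14.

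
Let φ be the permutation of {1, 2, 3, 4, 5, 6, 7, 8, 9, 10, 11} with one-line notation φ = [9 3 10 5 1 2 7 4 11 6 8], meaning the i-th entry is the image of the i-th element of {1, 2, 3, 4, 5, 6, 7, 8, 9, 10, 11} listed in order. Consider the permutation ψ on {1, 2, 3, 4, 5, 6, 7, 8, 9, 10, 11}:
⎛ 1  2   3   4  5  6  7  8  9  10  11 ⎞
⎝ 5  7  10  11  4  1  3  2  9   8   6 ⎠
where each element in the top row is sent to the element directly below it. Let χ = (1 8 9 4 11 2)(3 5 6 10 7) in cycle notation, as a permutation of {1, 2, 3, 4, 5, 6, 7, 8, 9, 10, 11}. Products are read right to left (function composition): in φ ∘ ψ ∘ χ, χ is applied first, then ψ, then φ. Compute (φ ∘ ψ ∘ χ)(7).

Chase 7: χ(7) = 3; ψ(3) = 10; φ(10) = 6. Hence (φ ∘ ψ ∘ χ)(7) = 6.

6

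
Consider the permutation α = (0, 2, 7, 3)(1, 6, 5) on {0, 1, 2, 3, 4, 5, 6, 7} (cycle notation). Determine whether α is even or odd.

The cycle lengths are 4, 3, 1.
A cycle of length ℓ contributes ℓ−1 transpositions, so α is a product of 3 + 2 = 5 transpositions — odd.

odd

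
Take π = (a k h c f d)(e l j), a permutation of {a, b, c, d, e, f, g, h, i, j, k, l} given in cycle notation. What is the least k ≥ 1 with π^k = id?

6

The disjoint cycles have lengths 6, 3, 1, 1, 1.
Since disjoint cycles commute, ord(π) = lcm(6, 3) = 6.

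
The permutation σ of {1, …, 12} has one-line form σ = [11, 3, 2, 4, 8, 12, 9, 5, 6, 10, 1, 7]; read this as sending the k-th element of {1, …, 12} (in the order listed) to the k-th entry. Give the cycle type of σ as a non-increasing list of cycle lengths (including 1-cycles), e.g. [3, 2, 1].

[4, 2, 2, 2, 1, 1]

The disjoint cycles are (1 11)(2 3)(4)(5 8)(6 12 7 9)(10), with lengths 4, 2, 2, 2, 1, 1 in non-increasing order.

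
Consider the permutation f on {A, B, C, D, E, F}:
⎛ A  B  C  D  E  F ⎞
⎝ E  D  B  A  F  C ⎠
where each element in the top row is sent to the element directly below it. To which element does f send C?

B

The entry below C in the array is B, so f(C) = B.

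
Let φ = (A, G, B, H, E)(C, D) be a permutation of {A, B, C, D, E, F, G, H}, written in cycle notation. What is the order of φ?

10

The cycle type of φ is (5, 2, 1).
The order of φ is the least common multiple of its cycle lengths: lcm(5, 2) = 10.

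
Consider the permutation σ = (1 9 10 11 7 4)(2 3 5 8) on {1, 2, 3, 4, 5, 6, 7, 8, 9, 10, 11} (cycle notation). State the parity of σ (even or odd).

even

The cycle lengths are 6, 4, 1.
A cycle is odd iff its length is even; σ has 2 even-length cycles, so sgn(σ) = (−1)^2 and σ is even.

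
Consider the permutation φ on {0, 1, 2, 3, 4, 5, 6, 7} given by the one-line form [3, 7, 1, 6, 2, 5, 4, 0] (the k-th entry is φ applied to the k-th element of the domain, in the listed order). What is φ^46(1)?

Tracing 1 → 7 → … returns to 1 after 7 steps, so 1 lies in a 7-cycle (0 3 6 4 2 1 7).
Since the cycle has length 7, φ^46 acts on it the same as φ^4 (46 mod 7 = 4).
Advancing 4 steps from 1: 1 → 7 → 0 → 3 → 6.

6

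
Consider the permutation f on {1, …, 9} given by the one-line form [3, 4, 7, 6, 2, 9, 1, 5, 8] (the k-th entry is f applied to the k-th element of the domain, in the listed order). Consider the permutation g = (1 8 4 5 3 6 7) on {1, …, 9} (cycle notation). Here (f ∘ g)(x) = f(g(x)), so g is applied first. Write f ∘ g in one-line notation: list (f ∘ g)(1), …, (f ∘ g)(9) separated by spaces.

5 4 9 2 7 1 3 6 8

(f ∘ g)(x) = f(g(x)). Computing each image: f(g(1)) = f(8) = 5, f(g(2)) = f(2) = 4, f(g(3)) = f(6) = 9, f(g(4)) = f(5) = 2, f(g(5)) = f(3) = 7, f(g(6)) = f(7) = 1, f(g(7)) = f(1) = 3, f(g(8)) = f(4) = 6, f(g(9)) = f(9) = 8.
Hence f ∘ g = [5 4 9 2 7 1 3 6 8].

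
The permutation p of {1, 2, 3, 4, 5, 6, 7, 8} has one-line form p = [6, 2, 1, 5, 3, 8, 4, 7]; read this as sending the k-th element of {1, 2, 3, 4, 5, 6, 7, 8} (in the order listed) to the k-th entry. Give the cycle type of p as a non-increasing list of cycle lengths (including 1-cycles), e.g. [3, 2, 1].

[7, 1]

The disjoint cycles are (1 6 8 7 4 5 3)(2), with lengths 7, 1 in non-increasing order.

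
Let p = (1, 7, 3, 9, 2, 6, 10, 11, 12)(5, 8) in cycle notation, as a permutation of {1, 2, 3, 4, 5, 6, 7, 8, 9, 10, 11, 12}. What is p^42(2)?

2 lies in the 9-cycle (1, 7, 3, 9, 2, 6, 10, 11, 12).
On a 9-cycle, p^9 is the identity, so p^42 = p^6 there (42 ≡ 6 mod 9).
Stepping 6 places around the cycle: 2 → 6 → 10 → 11 → 12 → 1 → 7.

7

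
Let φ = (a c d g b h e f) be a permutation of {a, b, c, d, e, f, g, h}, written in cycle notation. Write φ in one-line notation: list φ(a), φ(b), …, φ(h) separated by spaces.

c h d g f a b e

Each element maps to the next entry in its cycle (wrapping to the front): a→c, b→h, c→d, d→g, e→f, f→a, g→b, h→e.
Listing these in domain order gives c h d g f a b e.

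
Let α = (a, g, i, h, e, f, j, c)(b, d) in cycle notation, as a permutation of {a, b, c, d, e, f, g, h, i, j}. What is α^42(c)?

c lies in the 8-cycle (a, g, i, h, e, f, j, c).
On an 8-cycle, α^8 is the identity, so α^42 = α^2 there (42 ≡ 2 mod 8).
Stepping 2 places around the cycle: c → a → g.

g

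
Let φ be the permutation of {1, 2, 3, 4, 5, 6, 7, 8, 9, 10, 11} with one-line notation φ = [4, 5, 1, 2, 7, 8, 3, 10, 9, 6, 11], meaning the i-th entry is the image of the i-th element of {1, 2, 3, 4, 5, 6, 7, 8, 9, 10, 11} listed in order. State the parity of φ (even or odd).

odd

In disjoint-cycle form the cycle lengths are 6, 3, 1, 1.
A cycle of length ℓ contributes ℓ−1 transpositions, so φ is a product of 5 + 2 = 7 transpositions — odd.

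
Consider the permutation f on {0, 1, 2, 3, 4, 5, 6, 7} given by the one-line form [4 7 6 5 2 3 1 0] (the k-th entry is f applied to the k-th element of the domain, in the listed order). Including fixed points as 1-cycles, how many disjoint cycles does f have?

2

The cycle decomposition is (0, 4, 2, 6, 1, 7)(3, 5), which has 2 cycles (counting 1-cycles).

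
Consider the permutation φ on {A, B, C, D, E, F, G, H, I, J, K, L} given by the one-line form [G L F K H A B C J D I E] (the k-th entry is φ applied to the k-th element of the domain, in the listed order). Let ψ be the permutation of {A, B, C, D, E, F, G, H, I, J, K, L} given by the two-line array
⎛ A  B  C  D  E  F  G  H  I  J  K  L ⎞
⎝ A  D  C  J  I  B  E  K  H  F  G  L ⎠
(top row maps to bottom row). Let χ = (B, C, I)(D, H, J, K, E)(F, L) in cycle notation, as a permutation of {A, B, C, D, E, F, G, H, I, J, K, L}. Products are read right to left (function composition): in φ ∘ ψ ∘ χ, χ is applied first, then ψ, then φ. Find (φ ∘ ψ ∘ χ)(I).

K

Chase I: χ(I) = B; ψ(B) = D; φ(D) = K. Hence (φ ∘ ψ ∘ χ)(I) = K.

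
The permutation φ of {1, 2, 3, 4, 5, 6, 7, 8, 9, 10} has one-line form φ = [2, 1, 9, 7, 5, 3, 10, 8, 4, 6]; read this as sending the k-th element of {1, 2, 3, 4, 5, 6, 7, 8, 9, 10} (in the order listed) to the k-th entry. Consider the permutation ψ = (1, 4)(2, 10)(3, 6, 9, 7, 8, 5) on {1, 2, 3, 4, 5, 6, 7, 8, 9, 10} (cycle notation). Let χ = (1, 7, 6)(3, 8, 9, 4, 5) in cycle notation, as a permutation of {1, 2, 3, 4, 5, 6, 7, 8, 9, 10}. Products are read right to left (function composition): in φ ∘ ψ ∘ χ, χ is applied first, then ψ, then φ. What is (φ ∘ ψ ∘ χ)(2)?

6

(φ ∘ ψ ∘ χ)(2) = φ(ψ(χ(2))). χ(2) = 2, then ψ(2) = 10, then φ(10) = 6, so the result is 6.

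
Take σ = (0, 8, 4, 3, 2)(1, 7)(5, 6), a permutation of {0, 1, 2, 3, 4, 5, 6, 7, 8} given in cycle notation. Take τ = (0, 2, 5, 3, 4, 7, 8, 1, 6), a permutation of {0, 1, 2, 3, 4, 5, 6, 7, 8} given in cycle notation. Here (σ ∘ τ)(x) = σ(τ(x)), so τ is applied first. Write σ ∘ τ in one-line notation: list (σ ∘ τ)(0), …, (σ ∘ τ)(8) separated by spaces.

0 5 6 3 1 2 8 4 7

(σ ∘ τ)(x) = σ(τ(x)). Computing each image: σ(τ(0)) = σ(2) = 0, σ(τ(1)) = σ(6) = 5, σ(τ(2)) = σ(5) = 6, σ(τ(3)) = σ(4) = 3, σ(τ(4)) = σ(7) = 1, σ(τ(5)) = σ(3) = 2, σ(τ(6)) = σ(0) = 8, σ(τ(7)) = σ(8) = 4, σ(τ(8)) = σ(1) = 7.
Hence σ ∘ τ = [0 5 6 3 1 2 8 4 7].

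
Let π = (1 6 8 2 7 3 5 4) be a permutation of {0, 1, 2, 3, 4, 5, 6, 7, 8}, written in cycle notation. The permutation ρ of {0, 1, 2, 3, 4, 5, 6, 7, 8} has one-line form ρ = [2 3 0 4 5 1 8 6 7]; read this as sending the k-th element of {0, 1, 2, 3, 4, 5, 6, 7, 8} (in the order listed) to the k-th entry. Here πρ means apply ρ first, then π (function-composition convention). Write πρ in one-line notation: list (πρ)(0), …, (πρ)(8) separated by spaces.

For each element, apply ρ then π: 0 → 2 → 7; 1 → 3 → 5; 2 → 0 → 0; 3 → 4 → 1; 4 → 5 → 4; 5 → 1 → 6; 6 → 8 → 2; 7 → 6 → 8; 8 → 7 → 3.
So πρ in one-line form is 7 5 0 1 4 6 2 8 3.

7 5 0 1 4 6 2 8 3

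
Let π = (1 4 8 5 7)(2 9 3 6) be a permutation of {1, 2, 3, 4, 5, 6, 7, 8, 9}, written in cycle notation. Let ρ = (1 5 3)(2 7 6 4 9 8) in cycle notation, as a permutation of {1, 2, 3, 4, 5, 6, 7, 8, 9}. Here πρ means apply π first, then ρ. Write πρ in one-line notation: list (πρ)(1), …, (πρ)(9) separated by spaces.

Chase each element through π then ρ: 1 → 4 → 9; 2 → 9 → 8; 3 → 6 → 4; 4 → 8 → 2; 5 → 7 → 6; 6 → 2 → 7; 7 → 1 → 5; 8 → 5 → 3; 9 → 3 → 1.
So πρ in one-line form is 9 8 4 2 6 7 5 3 1.

9 8 4 2 6 7 5 3 1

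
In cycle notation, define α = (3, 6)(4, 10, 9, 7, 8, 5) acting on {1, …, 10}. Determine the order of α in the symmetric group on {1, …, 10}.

6

The cycle type of α is (6, 2, 1, 1).
The order of α is the least common multiple of its cycle lengths: lcm(6, 2) = 6.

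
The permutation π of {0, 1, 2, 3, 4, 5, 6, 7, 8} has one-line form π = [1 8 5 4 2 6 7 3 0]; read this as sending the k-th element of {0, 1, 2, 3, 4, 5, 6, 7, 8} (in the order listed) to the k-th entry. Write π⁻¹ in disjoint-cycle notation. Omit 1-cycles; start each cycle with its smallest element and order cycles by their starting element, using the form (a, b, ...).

(0, 8, 1)(2, 4, 3, 7, 6, 5)

First write π in disjoint cycles: (0, 1, 8)(2, 5, 6, 7, 3, 4).
The inverse reverses every cycle; in canonical form, π⁻¹ = (0, 8, 1)(2, 4, 3, 7, 6, 5).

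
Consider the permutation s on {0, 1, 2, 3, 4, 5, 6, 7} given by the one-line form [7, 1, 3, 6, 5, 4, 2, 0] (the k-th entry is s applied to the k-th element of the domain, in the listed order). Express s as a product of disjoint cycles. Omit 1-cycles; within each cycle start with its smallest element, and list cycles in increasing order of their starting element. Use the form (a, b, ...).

(0, 7)(2, 3, 6)(4, 5)

From 0: 0 → 7 → 0, closing the cycle (0, 7).
Continuing from each remaining unvisited element yields (0, 7)(2, 3, 6)(4, 5).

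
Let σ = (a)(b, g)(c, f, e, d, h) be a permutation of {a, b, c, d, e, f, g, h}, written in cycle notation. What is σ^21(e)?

e lies in the 5-cycle (c, f, e, d, h).
On a 5-cycle, σ^5 is the identity, so σ^21 = σ^1 there (21 ≡ 1 mod 5).
Stepping 1 place around the cycle: e → d.

d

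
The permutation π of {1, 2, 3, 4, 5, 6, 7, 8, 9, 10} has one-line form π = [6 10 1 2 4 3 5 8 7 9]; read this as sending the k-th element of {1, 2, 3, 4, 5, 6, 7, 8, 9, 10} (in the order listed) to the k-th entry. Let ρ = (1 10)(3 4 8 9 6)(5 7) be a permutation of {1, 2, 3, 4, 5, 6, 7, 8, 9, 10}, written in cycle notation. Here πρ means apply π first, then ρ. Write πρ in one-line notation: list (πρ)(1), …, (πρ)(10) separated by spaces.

(πρ)(x) = ρ(π(x)). Computing each image: ρ(π(1)) = ρ(6) = 3, ρ(π(2)) = ρ(10) = 1, ρ(π(3)) = ρ(1) = 10, ρ(π(4)) = ρ(2) = 2, ρ(π(5)) = ρ(4) = 8, ρ(π(6)) = ρ(3) = 4, ρ(π(7)) = ρ(5) = 7, ρ(π(8)) = ρ(8) = 9, ρ(π(9)) = ρ(7) = 5, ρ(π(10)) = ρ(9) = 6.
Hence πρ = [3 1 10 2 8 4 7 9 5 6].

3 1 10 2 8 4 7 9 5 6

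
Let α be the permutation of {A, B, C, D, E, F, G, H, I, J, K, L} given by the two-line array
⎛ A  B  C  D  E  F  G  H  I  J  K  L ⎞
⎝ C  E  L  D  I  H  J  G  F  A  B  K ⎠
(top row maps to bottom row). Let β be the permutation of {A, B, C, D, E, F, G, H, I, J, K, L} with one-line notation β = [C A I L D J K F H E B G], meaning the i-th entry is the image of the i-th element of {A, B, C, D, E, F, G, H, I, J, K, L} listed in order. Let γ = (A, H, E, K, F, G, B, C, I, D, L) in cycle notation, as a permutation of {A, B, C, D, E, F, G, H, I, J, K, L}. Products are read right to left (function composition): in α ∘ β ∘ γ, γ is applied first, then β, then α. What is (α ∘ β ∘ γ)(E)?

E

Apply the permutations in order: γ(E) = K, then β(K) = B, then α(B) = E. So (α ∘ β ∘ γ)(E) = E.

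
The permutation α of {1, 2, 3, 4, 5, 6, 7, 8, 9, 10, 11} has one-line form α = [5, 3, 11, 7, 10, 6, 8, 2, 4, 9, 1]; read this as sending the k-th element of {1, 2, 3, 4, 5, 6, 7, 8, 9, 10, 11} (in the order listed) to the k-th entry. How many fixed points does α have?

The fixed points (elements with α(x) = x) are {6}, so there is 1.

1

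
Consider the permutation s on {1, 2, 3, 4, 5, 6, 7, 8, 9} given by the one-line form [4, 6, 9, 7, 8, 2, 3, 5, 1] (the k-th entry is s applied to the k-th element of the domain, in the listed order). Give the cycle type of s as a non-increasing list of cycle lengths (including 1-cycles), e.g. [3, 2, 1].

[5, 2, 2]

The disjoint cycles are (1 4 7 3 9)(2 6)(5 8), with lengths 5, 2, 2 in non-increasing order.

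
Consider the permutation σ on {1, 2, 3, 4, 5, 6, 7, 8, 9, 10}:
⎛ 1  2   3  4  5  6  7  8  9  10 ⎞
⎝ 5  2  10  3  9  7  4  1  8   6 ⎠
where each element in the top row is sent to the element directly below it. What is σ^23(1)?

Tracing 1 → 5 → … returns to 1 after 4 steps, so 1 lies in a 4-cycle (1 5 9 8).
Since the cycle has length 4, σ^23 acts on it the same as σ^3 (23 mod 4 = 3).
Advancing 3 steps from 1: 1 → 5 → 9 → 8.

8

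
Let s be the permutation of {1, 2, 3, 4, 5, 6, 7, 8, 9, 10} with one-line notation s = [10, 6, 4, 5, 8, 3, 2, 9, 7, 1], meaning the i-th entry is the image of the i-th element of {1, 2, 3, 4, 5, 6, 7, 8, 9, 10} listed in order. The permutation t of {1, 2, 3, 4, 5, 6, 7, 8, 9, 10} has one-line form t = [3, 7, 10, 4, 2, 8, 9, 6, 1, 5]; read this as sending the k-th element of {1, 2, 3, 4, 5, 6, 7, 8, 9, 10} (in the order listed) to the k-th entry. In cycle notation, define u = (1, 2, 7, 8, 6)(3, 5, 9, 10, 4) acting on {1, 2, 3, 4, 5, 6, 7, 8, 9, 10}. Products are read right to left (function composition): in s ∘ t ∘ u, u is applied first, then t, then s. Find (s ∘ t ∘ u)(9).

Chase 9: u(9) = 10; t(10) = 5; s(5) = 8. Hence (s ∘ t ∘ u)(9) = 8.

8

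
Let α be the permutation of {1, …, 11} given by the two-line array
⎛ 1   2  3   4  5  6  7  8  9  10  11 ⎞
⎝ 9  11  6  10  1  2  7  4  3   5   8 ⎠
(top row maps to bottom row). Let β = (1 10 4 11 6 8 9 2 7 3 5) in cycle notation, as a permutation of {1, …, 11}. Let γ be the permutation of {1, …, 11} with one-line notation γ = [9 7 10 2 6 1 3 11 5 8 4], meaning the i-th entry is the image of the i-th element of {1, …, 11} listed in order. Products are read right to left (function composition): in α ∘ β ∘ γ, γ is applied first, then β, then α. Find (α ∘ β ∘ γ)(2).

6

(α ∘ β ∘ γ)(2) = α(β(γ(2))). γ(2) = 7, then β(7) = 3, then α(3) = 6, so the result is 6.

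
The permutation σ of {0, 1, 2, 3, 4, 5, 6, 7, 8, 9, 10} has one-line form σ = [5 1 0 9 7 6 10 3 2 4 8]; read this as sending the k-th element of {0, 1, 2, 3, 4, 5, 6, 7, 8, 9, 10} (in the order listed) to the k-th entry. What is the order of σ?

Decomposing into disjoint cycles gives cycle lengths 6, 4, 1.
The order is lcm(6, 4) = 12.

12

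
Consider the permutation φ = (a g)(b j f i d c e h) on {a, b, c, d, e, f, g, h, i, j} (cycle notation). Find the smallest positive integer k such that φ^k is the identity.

8

The cycle type of φ is (8, 2).
The order of φ is the least common multiple of its cycle lengths: lcm(8, 2) = 8.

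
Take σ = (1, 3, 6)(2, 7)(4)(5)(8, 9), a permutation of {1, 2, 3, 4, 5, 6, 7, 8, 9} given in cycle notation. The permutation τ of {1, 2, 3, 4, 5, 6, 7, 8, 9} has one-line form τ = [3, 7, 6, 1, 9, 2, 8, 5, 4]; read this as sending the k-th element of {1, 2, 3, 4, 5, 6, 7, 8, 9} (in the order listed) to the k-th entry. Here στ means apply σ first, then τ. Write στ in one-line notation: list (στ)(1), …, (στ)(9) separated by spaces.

(στ)(x) = τ(σ(x)). Computing each image: τ(σ(1)) = τ(3) = 6, τ(σ(2)) = τ(7) = 8, τ(σ(3)) = τ(6) = 2, τ(σ(4)) = τ(4) = 1, τ(σ(5)) = τ(5) = 9, τ(σ(6)) = τ(1) = 3, τ(σ(7)) = τ(2) = 7, τ(σ(8)) = τ(9) = 4, τ(σ(9)) = τ(8) = 5.
Hence στ = [6 8 2 1 9 3 7 4 5].

6 8 2 1 9 3 7 4 5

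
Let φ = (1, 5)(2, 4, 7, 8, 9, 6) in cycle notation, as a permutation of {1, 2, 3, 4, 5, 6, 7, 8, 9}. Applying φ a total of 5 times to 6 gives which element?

6 lies in the 6-cycle (2, 4, 7, 8, 9, 6).
Advancing 5 steps from 6: 6 → 2 → 4 → 7 → 8 → 9.

9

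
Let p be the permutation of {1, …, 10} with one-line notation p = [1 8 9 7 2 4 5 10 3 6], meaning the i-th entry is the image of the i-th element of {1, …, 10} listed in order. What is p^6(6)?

10

Tracing 6 → 4 → … returns to 6 after 7 steps, so 6 lies in a 7-cycle (2, 8, 10, 6, 4, 7, 5).
Stepping 6 places around the cycle: 6 → 4 → 7 → 5 → 2 → 8 → 10.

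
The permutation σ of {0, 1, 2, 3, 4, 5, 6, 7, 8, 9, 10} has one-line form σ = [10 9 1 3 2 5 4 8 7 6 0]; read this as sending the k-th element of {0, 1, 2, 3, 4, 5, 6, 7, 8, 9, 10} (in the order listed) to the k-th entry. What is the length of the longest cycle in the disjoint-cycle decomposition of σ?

5

Decomposing into disjoint cycles gives (0 10)(1 9 6 4 2)(7 8); the longest has length 5.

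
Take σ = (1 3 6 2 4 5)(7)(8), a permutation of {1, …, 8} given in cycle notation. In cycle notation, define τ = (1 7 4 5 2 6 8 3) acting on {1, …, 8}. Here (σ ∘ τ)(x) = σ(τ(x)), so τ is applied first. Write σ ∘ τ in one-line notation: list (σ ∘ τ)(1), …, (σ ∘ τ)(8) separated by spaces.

Chase each element through τ then σ: 1 → 7 → 7; 2 → 6 → 2; 3 → 1 → 3; 4 → 5 → 1; 5 → 2 → 4; 6 → 8 → 8; 7 → 4 → 5; 8 → 3 → 6.
So σ ∘ τ in one-line form is 7 2 3 1 4 8 5 6.

7 2 3 1 4 8 5 6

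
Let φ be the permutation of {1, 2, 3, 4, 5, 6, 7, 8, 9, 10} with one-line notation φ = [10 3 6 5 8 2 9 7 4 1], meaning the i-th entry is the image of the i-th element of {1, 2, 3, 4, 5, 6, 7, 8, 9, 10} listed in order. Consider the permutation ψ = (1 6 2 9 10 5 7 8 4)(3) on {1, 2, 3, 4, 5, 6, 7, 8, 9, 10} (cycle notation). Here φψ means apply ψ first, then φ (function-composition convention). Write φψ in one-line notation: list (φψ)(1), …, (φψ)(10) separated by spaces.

(φψ)(x) = φ(ψ(x)). Computing each image: φ(ψ(1)) = φ(6) = 2, φ(ψ(2)) = φ(9) = 4, φ(ψ(3)) = φ(3) = 6, φ(ψ(4)) = φ(1) = 10, φ(ψ(5)) = φ(7) = 9, φ(ψ(6)) = φ(2) = 3, φ(ψ(7)) = φ(8) = 7, φ(ψ(8)) = φ(4) = 5, φ(ψ(9)) = φ(10) = 1, φ(ψ(10)) = φ(5) = 8.
Hence φψ = [2 4 6 10 9 3 7 5 1 8].

2 4 6 10 9 3 7 5 1 8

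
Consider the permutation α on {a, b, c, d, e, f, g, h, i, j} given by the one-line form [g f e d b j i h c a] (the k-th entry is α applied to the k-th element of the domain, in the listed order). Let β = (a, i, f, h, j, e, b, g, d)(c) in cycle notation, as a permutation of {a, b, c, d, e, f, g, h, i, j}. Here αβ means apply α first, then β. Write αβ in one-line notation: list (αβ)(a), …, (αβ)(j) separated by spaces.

d h b a g e f j c i

(αβ)(x) = β(α(x)). Computing each image: β(α(a)) = β(g) = d, β(α(b)) = β(f) = h, β(α(c)) = β(e) = b, β(α(d)) = β(d) = a, β(α(e)) = β(b) = g, β(α(f)) = β(j) = e, β(α(g)) = β(i) = f, β(α(h)) = β(h) = j, β(α(i)) = β(c) = c, β(α(j)) = β(a) = i.
Hence αβ = [d h b a g e f j c i].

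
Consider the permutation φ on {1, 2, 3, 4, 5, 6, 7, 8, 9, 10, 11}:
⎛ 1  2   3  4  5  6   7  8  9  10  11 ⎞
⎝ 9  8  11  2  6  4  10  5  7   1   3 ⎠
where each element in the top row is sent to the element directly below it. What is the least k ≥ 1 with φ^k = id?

Writing φ as disjoint cycles, the cycle lengths are 5, 4, 2.
The order of φ is the least common multiple of its cycle lengths: lcm(5, 4, 2) = 20.

20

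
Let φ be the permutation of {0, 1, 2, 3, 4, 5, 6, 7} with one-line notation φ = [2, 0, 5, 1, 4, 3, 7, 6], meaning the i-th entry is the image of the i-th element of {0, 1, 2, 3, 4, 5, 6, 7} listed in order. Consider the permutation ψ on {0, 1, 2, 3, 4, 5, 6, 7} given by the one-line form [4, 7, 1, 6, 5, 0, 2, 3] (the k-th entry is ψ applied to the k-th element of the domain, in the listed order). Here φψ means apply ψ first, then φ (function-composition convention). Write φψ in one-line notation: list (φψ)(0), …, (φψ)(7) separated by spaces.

(φψ)(x) = φ(ψ(x)). Computing each image: φ(ψ(0)) = φ(4) = 4, φ(ψ(1)) = φ(7) = 6, φ(ψ(2)) = φ(1) = 0, φ(ψ(3)) = φ(6) = 7, φ(ψ(4)) = φ(5) = 3, φ(ψ(5)) = φ(0) = 2, φ(ψ(6)) = φ(2) = 5, φ(ψ(7)) = φ(3) = 1.
Hence φψ = [4 6 0 7 3 2 5 1].

4 6 0 7 3 2 5 1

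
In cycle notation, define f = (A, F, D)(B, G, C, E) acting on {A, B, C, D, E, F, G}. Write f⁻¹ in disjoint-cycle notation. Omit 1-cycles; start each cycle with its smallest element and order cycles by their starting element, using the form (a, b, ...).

If f sends a → b within a cycle, f⁻¹ sends b → a; equivalently, reverse each cycle.
After reversing and putting each cycle's least element first, f⁻¹ = (A, D, F)(B, E, C, G).

(A, D, F)(B, E, C, G)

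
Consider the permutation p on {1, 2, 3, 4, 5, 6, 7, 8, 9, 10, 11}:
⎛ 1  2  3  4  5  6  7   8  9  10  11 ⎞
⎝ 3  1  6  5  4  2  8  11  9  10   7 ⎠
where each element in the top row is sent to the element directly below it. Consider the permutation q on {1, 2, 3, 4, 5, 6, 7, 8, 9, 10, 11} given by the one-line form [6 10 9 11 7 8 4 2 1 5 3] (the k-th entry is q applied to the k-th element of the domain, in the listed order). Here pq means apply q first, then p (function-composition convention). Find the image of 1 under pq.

First apply q: q(1) = 6, then p(6) = 2. Thus (pq)(1) = 2.

2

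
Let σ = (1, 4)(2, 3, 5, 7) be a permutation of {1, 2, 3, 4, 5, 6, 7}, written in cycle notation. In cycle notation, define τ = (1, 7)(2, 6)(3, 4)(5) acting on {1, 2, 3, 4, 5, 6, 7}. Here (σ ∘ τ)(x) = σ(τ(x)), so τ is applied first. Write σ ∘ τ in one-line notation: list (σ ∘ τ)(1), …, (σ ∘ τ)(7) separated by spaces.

For each element, apply τ then σ: 1 → 7 → 2; 2 → 6 → 6; 3 → 4 → 1; 4 → 3 → 5; 5 → 5 → 7; 6 → 2 → 3; 7 → 1 → 4.
So σ ∘ τ in one-line form is 2 6 1 5 7 3 4.

2 6 1 5 7 3 4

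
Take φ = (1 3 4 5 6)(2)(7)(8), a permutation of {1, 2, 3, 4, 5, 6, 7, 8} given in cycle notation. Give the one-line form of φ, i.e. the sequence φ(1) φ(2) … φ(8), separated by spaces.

3 2 4 5 6 1 7 8

Image by image: 1→3, 2→2, 3→4, 4→5, 5→6, 6→1, 7→7, 8→8.
So the one-line form is 3 2 4 5 6 1 7 8.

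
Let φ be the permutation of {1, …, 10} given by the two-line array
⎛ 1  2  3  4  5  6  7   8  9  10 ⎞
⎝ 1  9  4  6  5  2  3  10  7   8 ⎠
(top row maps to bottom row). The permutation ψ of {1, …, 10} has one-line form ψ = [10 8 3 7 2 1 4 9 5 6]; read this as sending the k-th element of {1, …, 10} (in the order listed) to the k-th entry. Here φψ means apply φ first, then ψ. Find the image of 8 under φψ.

φ(8) = 10, then ψ(10) = 6; composing gives (φψ)(8) = 6.

6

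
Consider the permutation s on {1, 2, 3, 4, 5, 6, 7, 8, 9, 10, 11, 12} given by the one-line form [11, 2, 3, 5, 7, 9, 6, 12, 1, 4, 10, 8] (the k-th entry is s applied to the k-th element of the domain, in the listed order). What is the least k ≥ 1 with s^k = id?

The disjoint-cycle form of s has cycle lengths 8, 2, 1, 1.
The order is lcm(8, 2) = 8.

8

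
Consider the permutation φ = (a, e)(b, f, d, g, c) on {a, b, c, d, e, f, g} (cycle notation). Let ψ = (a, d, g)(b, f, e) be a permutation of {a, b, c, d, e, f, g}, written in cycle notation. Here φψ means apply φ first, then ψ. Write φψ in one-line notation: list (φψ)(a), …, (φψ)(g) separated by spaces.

b e f a d g c

Chase each element through φ then ψ: a → e → b; b → f → e; c → b → f; d → g → a; e → a → d; f → d → g; g → c → c.
So φψ in one-line form is b e f a d g c.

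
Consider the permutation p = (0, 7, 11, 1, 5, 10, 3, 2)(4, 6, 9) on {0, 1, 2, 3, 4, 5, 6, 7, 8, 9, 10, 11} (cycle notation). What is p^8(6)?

4

6 lies in the 3-cycle (4, 6, 9).
On a 3-cycle, p^3 is the identity, so p^8 = p^2 there (8 ≡ 2 mod 3).
Advancing 2 steps from 6: 6 → 9 → 4.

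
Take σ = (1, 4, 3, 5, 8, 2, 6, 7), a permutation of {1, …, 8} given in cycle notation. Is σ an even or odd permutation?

The cycle lengths are 8.
A cycle is odd iff its length is even; σ has 1 even-length cycle, so sgn(σ) = (−1)^1 and σ is odd.

odd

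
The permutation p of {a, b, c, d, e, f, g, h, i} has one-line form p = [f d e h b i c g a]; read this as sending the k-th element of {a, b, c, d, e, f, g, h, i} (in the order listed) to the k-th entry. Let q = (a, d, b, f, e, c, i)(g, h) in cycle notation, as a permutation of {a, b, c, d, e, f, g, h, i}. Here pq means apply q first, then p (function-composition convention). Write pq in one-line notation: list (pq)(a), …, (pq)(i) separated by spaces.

(pq)(x) = p(q(x)). Computing each image: p(q(a)) = p(d) = h, p(q(b)) = p(f) = i, p(q(c)) = p(i) = a, p(q(d)) = p(b) = d, p(q(e)) = p(c) = e, p(q(f)) = p(e) = b, p(q(g)) = p(h) = g, p(q(h)) = p(g) = c, p(q(i)) = p(a) = f.
Hence pq = [h i a d e b g c f].

h i a d e b g c f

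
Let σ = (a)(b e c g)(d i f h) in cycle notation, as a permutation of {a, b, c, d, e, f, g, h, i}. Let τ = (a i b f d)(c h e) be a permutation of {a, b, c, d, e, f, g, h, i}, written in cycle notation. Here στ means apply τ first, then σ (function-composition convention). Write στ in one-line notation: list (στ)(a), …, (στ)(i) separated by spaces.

(στ)(x) = σ(τ(x)). Computing each image: σ(τ(a)) = σ(i) = f, σ(τ(b)) = σ(f) = h, σ(τ(c)) = σ(h) = d, σ(τ(d)) = σ(a) = a, σ(τ(e)) = σ(c) = g, σ(τ(f)) = σ(d) = i, σ(τ(g)) = σ(g) = b, σ(τ(h)) = σ(e) = c, σ(τ(i)) = σ(b) = e.
Hence στ = [f h d a g i b c e].

f h d a g i b c e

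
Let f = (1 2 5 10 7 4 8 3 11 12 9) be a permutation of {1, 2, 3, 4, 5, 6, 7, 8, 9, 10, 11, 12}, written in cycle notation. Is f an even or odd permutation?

even

The cycle lengths are 11, 1.
A cycle of length ℓ contributes ℓ−1 transpositions, so f is a product of 10 transpositions — even.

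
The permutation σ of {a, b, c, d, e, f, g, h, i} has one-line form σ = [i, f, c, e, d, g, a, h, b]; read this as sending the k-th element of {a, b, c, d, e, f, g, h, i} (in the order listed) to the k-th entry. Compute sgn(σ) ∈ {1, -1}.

In disjoint-cycle form the cycle lengths are 5, 2, 1, 1.
A cycle is odd iff its length is even; σ has 1 even-length cycle, so sgn(σ) = (−1)^1 and σ is odd.

-1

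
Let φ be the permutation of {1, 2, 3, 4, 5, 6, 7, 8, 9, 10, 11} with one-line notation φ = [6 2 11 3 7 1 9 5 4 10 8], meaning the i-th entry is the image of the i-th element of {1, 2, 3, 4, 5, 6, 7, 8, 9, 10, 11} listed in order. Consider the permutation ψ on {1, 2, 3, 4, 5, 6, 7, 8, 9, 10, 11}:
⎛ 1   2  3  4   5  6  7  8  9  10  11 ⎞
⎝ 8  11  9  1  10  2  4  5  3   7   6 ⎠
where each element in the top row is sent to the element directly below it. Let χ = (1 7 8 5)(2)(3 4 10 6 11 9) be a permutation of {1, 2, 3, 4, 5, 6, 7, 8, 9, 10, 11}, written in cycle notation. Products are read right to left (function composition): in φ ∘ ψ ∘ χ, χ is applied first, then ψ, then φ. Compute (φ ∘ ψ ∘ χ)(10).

Chase 10: χ(10) = 6; ψ(6) = 2; φ(2) = 2. Hence (φ ∘ ψ ∘ χ)(10) = 2.

2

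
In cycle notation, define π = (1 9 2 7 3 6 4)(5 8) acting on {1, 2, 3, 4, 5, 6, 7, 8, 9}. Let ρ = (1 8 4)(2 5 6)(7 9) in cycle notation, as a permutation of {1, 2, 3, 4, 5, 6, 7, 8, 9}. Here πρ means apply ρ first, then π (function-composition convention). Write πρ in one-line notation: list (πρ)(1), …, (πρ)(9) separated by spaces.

(πρ)(x) = π(ρ(x)). Computing each image: π(ρ(1)) = π(8) = 5, π(ρ(2)) = π(5) = 8, π(ρ(3)) = π(3) = 6, π(ρ(4)) = π(1) = 9, π(ρ(5)) = π(6) = 4, π(ρ(6)) = π(2) = 7, π(ρ(7)) = π(9) = 2, π(ρ(8)) = π(4) = 1, π(ρ(9)) = π(7) = 3.
Hence πρ = [5 8 6 9 4 7 2 1 3].

5 8 6 9 4 7 2 1 3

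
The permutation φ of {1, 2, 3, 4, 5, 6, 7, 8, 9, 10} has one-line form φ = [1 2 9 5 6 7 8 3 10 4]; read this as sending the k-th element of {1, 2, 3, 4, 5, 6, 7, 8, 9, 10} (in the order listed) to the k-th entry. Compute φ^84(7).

10

Tracing 7 → 8 → … returns to 7 after 8 steps, so 7 lies in an 8-cycle (3 9 10 4 5 6 7 8).
Powers repeat with period 8 on this cycle, and 84 mod 8 = 4, so φ^84(7) = φ^4(7).
Advancing 4 steps from 7: 7 → 8 → 3 → 9 → 10.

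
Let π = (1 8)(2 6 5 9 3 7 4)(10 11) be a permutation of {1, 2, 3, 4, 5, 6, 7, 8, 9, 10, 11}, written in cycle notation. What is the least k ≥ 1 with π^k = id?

14

The disjoint cycles have lengths 7, 2, 2.
The order of π is the least common multiple of its cycle lengths: lcm(7, 2, 2) = 14.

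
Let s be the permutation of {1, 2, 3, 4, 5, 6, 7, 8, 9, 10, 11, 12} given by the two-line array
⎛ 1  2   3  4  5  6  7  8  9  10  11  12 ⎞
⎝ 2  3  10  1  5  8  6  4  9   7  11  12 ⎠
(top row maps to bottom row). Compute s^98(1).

Tracing 1 → 2 → … returns to 1 after 8 steps, so 1 lies in an 8-cycle (1 2 3 10 7 6 8 4).
Powers repeat with period 8 on this cycle, and 98 mod 8 = 2, so s^98(1) = s^2(1).
Advancing 2 steps from 1: 1 → 2 → 3.

3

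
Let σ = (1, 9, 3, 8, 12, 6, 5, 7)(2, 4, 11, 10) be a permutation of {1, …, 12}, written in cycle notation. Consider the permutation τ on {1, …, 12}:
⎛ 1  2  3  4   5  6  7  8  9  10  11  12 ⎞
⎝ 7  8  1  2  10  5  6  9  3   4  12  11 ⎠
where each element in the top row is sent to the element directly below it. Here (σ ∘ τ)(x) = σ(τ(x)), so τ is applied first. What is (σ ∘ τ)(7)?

τ(7) = 6, then σ(6) = 5; composing gives (σ ∘ τ)(7) = 5.

5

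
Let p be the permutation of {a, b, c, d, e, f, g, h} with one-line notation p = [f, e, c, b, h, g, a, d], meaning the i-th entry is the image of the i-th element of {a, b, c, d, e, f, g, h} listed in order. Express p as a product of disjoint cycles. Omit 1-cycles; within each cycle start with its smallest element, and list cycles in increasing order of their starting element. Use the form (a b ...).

(a f g)(b e h d)

Iterating p from a gives a → f → g → a; that is the 3-cycle (a f g).
Continuing from each remaining unvisited element yields (a f g)(b e h d).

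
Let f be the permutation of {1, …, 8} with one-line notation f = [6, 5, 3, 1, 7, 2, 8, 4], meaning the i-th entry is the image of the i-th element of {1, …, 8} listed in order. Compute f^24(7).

1

Tracing 7 → 8 → … returns to 7 after 7 steps, so 7 lies in a 7-cycle (1 6 2 5 7 8 4).
Powers repeat with period 7 on this cycle, and 24 mod 7 = 3, so f^24(7) = f^3(7).
Stepping 3 places around the cycle: 7 → 8 → 4 → 1.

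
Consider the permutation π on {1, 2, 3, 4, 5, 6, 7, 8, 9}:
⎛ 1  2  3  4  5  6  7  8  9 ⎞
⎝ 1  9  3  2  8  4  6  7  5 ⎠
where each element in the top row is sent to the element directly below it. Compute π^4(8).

2

Tracing 8 → 7 → … returns to 8 after 7 steps, so 8 lies in a 7-cycle (2 9 5 8 7 6 4).
Advancing 4 steps from 8: 8 → 7 → 6 → 4 → 2.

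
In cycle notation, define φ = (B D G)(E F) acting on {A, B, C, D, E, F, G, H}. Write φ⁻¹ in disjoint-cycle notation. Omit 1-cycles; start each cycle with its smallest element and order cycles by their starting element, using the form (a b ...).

(B G D)(E F)

Inverting a permutation written in cycle notation just reverses the order within every cycle.
Reversing each cycle of φ and rotating so the smallest element leads gives (B G D)(E F).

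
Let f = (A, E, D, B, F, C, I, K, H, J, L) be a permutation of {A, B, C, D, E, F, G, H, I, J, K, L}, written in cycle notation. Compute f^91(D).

C

D lies in the 11-cycle (A, E, D, B, F, C, I, K, H, J, L).
Powers repeat with period 11 on this cycle, and 91 mod 11 = 3, so f^91(D) = f^3(D).
Advancing 3 steps from D: D → B → F → C.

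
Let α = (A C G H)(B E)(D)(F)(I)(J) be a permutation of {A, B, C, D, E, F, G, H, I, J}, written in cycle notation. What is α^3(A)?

H

A lies in the 4-cycle (A C G H).
Advancing 3 steps from A: A → C → G → H.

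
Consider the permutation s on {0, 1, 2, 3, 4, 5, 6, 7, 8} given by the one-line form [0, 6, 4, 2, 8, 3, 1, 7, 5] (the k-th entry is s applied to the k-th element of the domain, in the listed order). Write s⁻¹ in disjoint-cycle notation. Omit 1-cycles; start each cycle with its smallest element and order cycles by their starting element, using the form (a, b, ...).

(1, 6)(2, 3, 5, 8, 4)

The cycle decomposition of s is (1, 6)(2, 4, 8, 5, 3).
Reversing each cycle (and rotating so the smallest element leads) gives s⁻¹ = (1, 6)(2, 3, 5, 8, 4).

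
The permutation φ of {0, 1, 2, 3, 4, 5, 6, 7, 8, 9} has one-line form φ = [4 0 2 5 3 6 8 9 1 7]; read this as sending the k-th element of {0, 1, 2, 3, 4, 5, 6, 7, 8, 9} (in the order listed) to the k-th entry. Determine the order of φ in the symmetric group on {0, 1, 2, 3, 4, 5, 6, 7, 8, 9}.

14

The disjoint-cycle form of φ has cycle lengths 7, 2, 1.
The order of φ is the least common multiple of its cycle lengths: lcm(7, 2) = 14.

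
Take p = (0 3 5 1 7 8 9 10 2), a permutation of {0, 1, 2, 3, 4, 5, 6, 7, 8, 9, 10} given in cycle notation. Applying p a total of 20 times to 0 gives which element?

5

0 lies in the 9-cycle (0 3 5 1 7 8 9 10 2).
Since the cycle has length 9, p^20 acts on it the same as p^2 (20 mod 9 = 2).
Advancing 2 steps from 0: 0 → 3 → 5.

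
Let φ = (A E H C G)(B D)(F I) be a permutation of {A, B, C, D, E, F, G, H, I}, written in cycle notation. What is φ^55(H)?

H lies in the 5-cycle (A E H C G).
Since the cycle has length 5, φ^55 acts on it the same as φ^0 (55 mod 5 = 0).
So φ^55(H) = H.

H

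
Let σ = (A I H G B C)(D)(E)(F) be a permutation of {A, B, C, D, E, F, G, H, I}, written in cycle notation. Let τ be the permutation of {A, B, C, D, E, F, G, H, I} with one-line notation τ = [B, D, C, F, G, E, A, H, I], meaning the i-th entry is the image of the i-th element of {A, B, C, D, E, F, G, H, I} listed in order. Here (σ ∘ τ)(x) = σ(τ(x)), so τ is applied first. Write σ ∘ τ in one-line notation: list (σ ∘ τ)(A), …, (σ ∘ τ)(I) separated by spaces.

(σ ∘ τ)(x) = σ(τ(x)). Computing each image: σ(τ(A)) = σ(B) = C, σ(τ(B)) = σ(D) = D, σ(τ(C)) = σ(C) = A, σ(τ(D)) = σ(F) = F, σ(τ(E)) = σ(G) = B, σ(τ(F)) = σ(E) = E, σ(τ(G)) = σ(A) = I, σ(τ(H)) = σ(H) = G, σ(τ(I)) = σ(I) = H.
Hence σ ∘ τ = [C D A F B E I G H].

C D A F B E I G H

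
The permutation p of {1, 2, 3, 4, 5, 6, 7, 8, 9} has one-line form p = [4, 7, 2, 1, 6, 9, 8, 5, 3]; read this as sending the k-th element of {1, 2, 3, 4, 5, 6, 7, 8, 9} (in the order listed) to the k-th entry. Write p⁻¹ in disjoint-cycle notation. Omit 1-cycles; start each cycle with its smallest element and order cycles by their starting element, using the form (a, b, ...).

(1, 4)(2, 3, 9, 6, 5, 8, 7)

First write p in disjoint cycles: (1, 4)(2, 7, 8, 5, 6, 9, 3).
Reversing each cycle (and rotating so the smallest element leads) gives p⁻¹ = (1, 4)(2, 3, 9, 6, 5, 8, 7).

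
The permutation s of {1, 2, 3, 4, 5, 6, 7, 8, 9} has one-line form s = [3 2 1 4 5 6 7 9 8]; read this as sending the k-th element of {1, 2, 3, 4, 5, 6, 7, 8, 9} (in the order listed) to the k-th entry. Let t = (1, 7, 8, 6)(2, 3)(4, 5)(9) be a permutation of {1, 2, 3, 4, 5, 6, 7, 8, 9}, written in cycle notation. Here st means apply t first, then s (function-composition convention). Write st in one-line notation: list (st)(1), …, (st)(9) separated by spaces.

7 1 2 5 4 3 9 6 8

For each element, apply t then s: 1 → 7 → 7; 2 → 3 → 1; 3 → 2 → 2; 4 → 5 → 5; 5 → 4 → 4; 6 → 1 → 3; 7 → 8 → 9; 8 → 6 → 6; 9 → 9 → 8.
So st in one-line form is 7 1 2 5 4 3 9 6 8.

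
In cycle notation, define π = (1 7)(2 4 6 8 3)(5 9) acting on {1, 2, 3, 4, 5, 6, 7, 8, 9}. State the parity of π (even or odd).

The cycle lengths are 5, 2, 2.
A cycle of length ℓ contributes ℓ−1 transpositions, so π is a product of 4 + 1 + 1 = 6 transpositions — even.

even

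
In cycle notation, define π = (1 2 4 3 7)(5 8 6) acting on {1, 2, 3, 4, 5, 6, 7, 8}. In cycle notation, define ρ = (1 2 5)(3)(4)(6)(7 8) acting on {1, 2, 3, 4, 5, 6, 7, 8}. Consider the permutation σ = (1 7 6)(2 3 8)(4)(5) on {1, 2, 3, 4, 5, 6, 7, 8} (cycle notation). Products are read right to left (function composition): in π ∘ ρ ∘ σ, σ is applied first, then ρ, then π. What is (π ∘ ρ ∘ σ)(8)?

8

Apply the permutations in order: σ(8) = 2, then ρ(2) = 5, then π(5) = 8. So (π ∘ ρ ∘ σ)(8) = 8.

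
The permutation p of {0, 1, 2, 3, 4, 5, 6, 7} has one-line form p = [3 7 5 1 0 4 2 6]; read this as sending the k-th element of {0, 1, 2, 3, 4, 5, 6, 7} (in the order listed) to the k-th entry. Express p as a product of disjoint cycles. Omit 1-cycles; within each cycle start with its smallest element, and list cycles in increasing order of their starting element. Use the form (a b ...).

Iterating p from 0 gives 0 → 3 → 1 → 7 → 6 → 2 → 5 → 4 → 0; that is the 8-cycle (0 3 1 7 6 2 5 4).
Continuing from each remaining unvisited element yields (0 3 1 7 6 2 5 4).

(0 3 1 7 6 2 5 4)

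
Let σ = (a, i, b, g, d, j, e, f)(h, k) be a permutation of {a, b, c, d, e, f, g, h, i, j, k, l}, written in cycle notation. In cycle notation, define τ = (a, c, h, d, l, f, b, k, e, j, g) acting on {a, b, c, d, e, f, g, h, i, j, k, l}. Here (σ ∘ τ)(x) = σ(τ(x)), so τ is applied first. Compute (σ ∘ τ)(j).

d

First apply τ: τ(j) = g, then σ(g) = d. Thus (σ ∘ τ)(j) = d.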